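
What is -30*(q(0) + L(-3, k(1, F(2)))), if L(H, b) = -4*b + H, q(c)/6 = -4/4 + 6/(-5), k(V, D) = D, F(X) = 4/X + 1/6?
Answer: 746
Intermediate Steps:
F(X) = 1/6 + 4/X (F(X) = 4/X + 1*(1/6) = 4/X + 1/6 = 1/6 + 4/X)
q(c) = -66/5 (q(c) = 6*(-4/4 + 6/(-5)) = 6*(-4*1/4 + 6*(-1/5)) = 6*(-1 - 6/5) = 6*(-11/5) = -66/5)
L(H, b) = H - 4*b
-30*(q(0) + L(-3, k(1, F(2)))) = -30*(-66/5 + (-3 - 2*(24 + 2)/(3*2))) = -30*(-66/5 + (-3 - 2*26/(3*2))) = -30*(-66/5 + (-3 - 4*13/6)) = -30*(-66/5 + (-3 - 26/3)) = -30*(-66/5 - 35/3) = -30*(-373/15) = 746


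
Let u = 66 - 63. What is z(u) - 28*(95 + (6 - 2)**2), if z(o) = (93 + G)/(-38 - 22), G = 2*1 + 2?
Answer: -186577/60 ≈ -3109.6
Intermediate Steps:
G = 4 (G = 2 + 2 = 4)
u = 3
z(o) = -97/60 (z(o) = (93 + 4)/(-38 - 22) = 97/(-60) = 97*(-1/60) = -97/60)
z(u) - 28*(95 + (6 - 2)**2) = -97/60 - 28*(95 + (6 - 2)**2) = -97/60 - 28*(95 + 4**2) = -97/60 - 28*(95 + 16) = -97/60 - 28*111 = -97/60 - 3108 = -186577/60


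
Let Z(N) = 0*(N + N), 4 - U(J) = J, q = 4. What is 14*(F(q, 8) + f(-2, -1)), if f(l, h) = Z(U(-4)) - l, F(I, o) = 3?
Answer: 70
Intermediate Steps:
U(J) = 4 - J
Z(N) = 0 (Z(N) = 0*(2*N) = 0)
f(l, h) = -l (f(l, h) = 0 - l = -l)
14*(F(q, 8) + f(-2, -1)) = 14*(3 - 1*(-2)) = 14*(3 + 2) = 14*5 = 70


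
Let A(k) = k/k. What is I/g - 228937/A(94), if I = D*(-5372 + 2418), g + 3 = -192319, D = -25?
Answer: -22014847782/96161 ≈ -2.2894e+5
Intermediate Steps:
g = -192322 (g = -3 - 192319 = -192322)
A(k) = 1
I = 73850 (I = -25*(-5372 + 2418) = -25*(-2954) = 73850)
I/g - 228937/A(94) = 73850/(-192322) - 228937/1 = 73850*(-1/192322) - 228937*1 = -36925/96161 - 228937 = -22014847782/96161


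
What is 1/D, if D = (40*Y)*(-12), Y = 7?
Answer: -1/3360 ≈ -0.00029762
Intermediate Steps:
D = -3360 (D = (40*7)*(-12) = 280*(-12) = -3360)
1/D = 1/(-3360) = -1/3360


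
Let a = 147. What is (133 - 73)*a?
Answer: 8820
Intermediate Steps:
(133 - 73)*a = (133 - 73)*147 = 60*147 = 8820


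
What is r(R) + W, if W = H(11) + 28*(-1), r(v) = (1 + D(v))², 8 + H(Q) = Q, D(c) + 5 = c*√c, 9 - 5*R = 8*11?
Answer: -494164/125 + 632*I*√395/25 ≈ -3953.3 + 502.43*I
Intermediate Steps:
R = -79/5 (R = 9/5 - 8*11/5 = 9/5 - ⅕*88 = 9/5 - 88/5 = -79/5 ≈ -15.800)
D(c) = -5 + c^(3/2) (D(c) = -5 + c*√c = -5 + c^(3/2))
H(Q) = -8 + Q
r(v) = (-4 + v^(3/2))² (r(v) = (1 + (-5 + v^(3/2)))² = (-4 + v^(3/2))²)
W = -25 (W = (-8 + 11) + 28*(-1) = 3 - 28 = -25)
r(R) + W = (-4 + (-79/5)^(3/2))² - 25 = (-4 - 79*I*√395/25)² - 25 = -25 + (-4 - 79*I*√395/25)²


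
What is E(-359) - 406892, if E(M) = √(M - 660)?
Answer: -406892 + I*√1019 ≈ -4.0689e+5 + 31.922*I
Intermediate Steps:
E(M) = √(-660 + M)
E(-359) - 406892 = √(-660 - 359) - 406892 = √(-1019) - 406892 = I*√1019 - 406892 = -406892 + I*√1019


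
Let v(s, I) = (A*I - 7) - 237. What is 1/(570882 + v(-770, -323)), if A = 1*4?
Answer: 1/569346 ≈ 1.7564e-6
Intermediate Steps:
A = 4
v(s, I) = -244 + 4*I (v(s, I) = (4*I - 7) - 237 = (-7 + 4*I) - 237 = -244 + 4*I)
1/(570882 + v(-770, -323)) = 1/(570882 + (-244 + 4*(-323))) = 1/(570882 + (-244 - 1292)) = 1/(570882 - 1536) = 1/569346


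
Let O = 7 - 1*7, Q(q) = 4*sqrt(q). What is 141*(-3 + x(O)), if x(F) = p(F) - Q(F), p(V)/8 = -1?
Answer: -1551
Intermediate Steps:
p(V) = -8 (p(V) = 8*(-1) = -8)
O = 0 (O = 7 - 7 = 0)
x(F) = -8 - 4*sqrt(F)
141*(-3 + x(O)) = 141*(-3 + (-8 - 4*sqrt(0))) = 141*(-3 + (-8 - 4*0)) = 141*(-3 + (-8 + 0)) = 141*(-3 - 8) = 141*(-11) = -1551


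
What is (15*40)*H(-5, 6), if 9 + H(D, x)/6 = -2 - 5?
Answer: -57600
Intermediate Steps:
H(D, x) = -96 (H(D, x) = -54 + 6*(-2 - 5) = -54 + 6*(-7) = -54 - 42 = -96)
(15*40)*H(-5, 6) = (15*40)*(-96) = 600*(-96) = -57600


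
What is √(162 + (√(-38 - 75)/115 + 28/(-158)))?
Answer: √(13356403600 + 717715*I*√113)/9085 ≈ 12.721 + 0.0036332*I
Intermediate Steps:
√(162 + (√(-38 - 75)/115 + 28/(-158))) = √(162 + (√(-113)*(1/115) + 28*(-1/158))) = √(162 + ((I*√113)*(1/115) - 14/79)) = √(162 + (I*√113/115 - 14/79)) = √(162 + (-14/79 + I*√113/115)) = √(12784/79 + I*√113/115)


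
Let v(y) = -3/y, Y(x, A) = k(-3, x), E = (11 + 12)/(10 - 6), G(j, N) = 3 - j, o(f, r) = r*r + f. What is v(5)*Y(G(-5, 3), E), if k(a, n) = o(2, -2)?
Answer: -18/5 ≈ -3.6000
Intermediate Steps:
o(f, r) = f + r**2 (o(f, r) = r**2 + f = f + r**2)
k(a, n) = 6 (k(a, n) = 2 + (-2)**2 = 2 + 4 = 6)
E = 23/4 ≈ 5.7500
Y(x, A) = 6
v(5)*Y(G(-5, 3), E) = -3/5*6 = -18/5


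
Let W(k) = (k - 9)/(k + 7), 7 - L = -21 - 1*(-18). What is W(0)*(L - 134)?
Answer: 1116/7 ≈ 159.43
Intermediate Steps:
L = 10 (L = 7 - (-21 - 1*(-18)) = 7 - (-21 + 18) = 7 - 1*(-3) = 7 + 3 = 10)
W(k) = (-9 + k)/(7 + k)
W(0)*(L - 134) = ((-9 + 0)/(7 + 0))*(10 - 134) = (-9/7)*(-124) = ((⅐)*(-9))*(-124) = -9/7*(-124) = 1116/7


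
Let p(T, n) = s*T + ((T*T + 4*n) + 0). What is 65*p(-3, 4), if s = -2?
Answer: 2015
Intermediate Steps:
p(T, n) = T**2 - 2*T + 4*n (p(T, n) = -2*T + ((T*T + 4*n) + 0) = -2*T + ((T**2 + 4*n) + 0) = -2*T + (T**2 + 4*n) = T**2 - 2*T + 4*n)
65*p(-3, 4) = 65*((-3)**2 - 2*(-3) + 4*4) = 65*(9 + 6 + 16) = 65*31 = 2015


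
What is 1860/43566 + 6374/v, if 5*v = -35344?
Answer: -110225715/128316392 ≈ -0.85902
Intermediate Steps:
v = -35344/5 (v = (⅕)*(-35344) = -35344/5 ≈ -7068.8)
1860/43566 + 6374/v = 1860/43566 + 6374/(-35344/5) = 1860*(1/43566) + 6374*(-5/35344) = 310/7261 - 15935/17672 = -110225715/128316392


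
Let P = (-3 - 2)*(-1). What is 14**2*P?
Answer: 980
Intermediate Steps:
P = 5 (P = -5*(-1) = 5)
14**2*P = 14**2*5 = 196*5 = 980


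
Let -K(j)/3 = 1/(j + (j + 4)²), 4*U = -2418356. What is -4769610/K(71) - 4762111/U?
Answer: 5475097239659391/604589 ≈ 9.0559e+9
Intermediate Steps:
U = -604589 (U = (¼)*(-2418356) = -604589)
K(j) = -3/(j + (4 + j)²) (K(j) = -3/(j + (j + 4)²) = -3/(j + (4 + j)²))
-4769610/K(71) - 4762111/U = -(-112880770 - 1589870*(4 + 71)²) - 4762111/(-604589) = -4769610/((-3/(71 + 75²))) - 4762111*(-1/604589) = -4769610/((-3/(71 + 5625))) + 4762111/604589 = -4769610/((-3/5696)) + 4762111/604589 = -4769610/((-3*1/5696)) + 4762111/604589 = -4769610/(-3/5696) + 4762111/604589 = -4769610*(-5696/3) + 4762111/604589 = 9055899520 + 4762111/604589 = 5475097239659391/604589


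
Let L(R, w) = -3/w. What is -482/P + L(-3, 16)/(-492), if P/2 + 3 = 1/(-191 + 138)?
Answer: 1047391/13120 ≈ 79.832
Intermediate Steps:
P = -320/53 (P = -6 + 2/(-191 + 138) = -6 + 2/(-53) = -6 + 2*(-1/53) = -6 - 2/53 = -320/53 ≈ -6.0377)
-482/P + L(-3, 16)/(-492) = -482/(-320/53) - 3/16/(-492) = -482*(-53/320) - 3*1/16*(-1/492) = 12773/160 - 3/16*(-1/492) = 12773/160 + 1/2624 = 1047391/13120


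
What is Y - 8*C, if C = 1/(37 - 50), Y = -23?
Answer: -291/13 ≈ -22.385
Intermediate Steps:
C = -1/13 (C = 1/(-13) = -1/13 ≈ -0.076923)
Y - 8*C = -23 - 8*(-1/13) = -23 + 8/13 = -291/13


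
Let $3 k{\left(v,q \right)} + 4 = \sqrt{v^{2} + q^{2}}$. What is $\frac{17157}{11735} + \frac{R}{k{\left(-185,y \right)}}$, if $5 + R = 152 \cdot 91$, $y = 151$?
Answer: $\frac{292523871}{66901235} + \frac{41481 \sqrt{57026}}{57010} \approx 178.13$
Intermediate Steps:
$R = 13827$ ($R = -5 + 152 \cdot 91 = -5 + 13832 = 13827$)
$k{\left(v,q \right)} = - \frac{4}{3} + \frac{\sqrt{q^{2} + v^{2}}}{3}$ ($k{\left(v,q \right)} = - \frac{4}{3} + \frac{\sqrt{v^{2} + q^{2}}}{3} = - \frac{4}{3} + \frac{\sqrt{q^{2} + v^{2}}}{3}$)
$\frac{17157}{11735} + \frac{R}{k{\left(-185,y \right)}} = \frac{17157}{11735} + \frac{13827}{- \frac{4}{3} + \frac{\sqrt{151^{2} + \left(-185\right)^{2}}}{3}} = 17157 \cdot \frac{1}{11735} + \frac{13827}{- \frac{4}{3} + \frac{\sqrt{22801 + 34225}}{3}} = \frac{17157}{11735} + \frac{13827}{- \frac{4}{3} + \frac{\sqrt{57026}}{3}}$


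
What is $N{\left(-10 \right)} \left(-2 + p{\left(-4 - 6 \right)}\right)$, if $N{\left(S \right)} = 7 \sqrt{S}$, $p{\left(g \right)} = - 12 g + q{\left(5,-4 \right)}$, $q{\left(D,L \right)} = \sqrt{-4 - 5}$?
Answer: $\sqrt{10} \left(-21 + 826 i\right) \approx -66.408 + 2612.0 i$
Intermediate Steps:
$q{\left(D,L \right)} = 3 i$ ($q{\left(D,L \right)} = \sqrt{-9} = 3 i$)
$p{\left(g \right)} = - 12 g + 3 i$
$N{\left(-10 \right)} \left(-2 + p{\left(-4 - 6 \right)}\right) = 7 \sqrt{-10} \left(-2 - \left(- 3 i + 12 \left(-4 - 6\right)\right)\right) = 7 i \sqrt{10} \left(-2 - \left(- 3 i + 12 \left(-4 - 6\right)\right)\right) = 7 i \sqrt{10} \left(-2 + \left(\left(-12\right) \left(-10\right) + 3 i\right)\right) = 7 i \sqrt{10} \left(-2 + \left(120 + 3 i\right)\right) = 7 i \sqrt{10} \left(118 + 3 i\right)$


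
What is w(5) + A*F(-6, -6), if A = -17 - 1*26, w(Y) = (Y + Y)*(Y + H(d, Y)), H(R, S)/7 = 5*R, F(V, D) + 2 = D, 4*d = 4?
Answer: 744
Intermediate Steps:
d = 1 (d = (¼)*4 = 1)
F(V, D) = -2 + D
H(R, S) = 35*R (H(R, S) = 7*(5*R) = 35*R)
w(Y) = 2*Y*(35 + Y) (w(Y) = (Y + Y)*(Y + 35*1) = (2*Y)*(Y + 35) = (2*Y)*(35 + Y) = 2*Y*(35 + Y))
A = -43 (A = -17 - 26 = -43)
w(5) + A*F(-6, -6) = 2*5*(35 + 5) - 43*(-2 - 6) = 2*5*40 - 43*(-8) = 400 + 344 = 744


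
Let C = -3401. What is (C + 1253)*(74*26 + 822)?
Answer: -5898408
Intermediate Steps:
(C + 1253)*(74*26 + 822) = (-3401 + 1253)*(74*26 + 822) = -2148*(1924 + 822) = -2148*2746 = -5898408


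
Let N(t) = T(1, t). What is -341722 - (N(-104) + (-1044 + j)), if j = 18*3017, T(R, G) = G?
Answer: -394880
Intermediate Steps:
j = 54306
N(t) = t
-341722 - (N(-104) + (-1044 + j)) = -341722 - (-104 + (-1044 + 54306)) = -341722 - (-104 + 53262) = -341722 - 1*53158 = -341722 - 53158 = -394880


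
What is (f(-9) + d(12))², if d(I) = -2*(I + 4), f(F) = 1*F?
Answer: 1681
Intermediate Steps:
f(F) = F
d(I) = -8 - 2*I (d(I) = -2*(4 + I) = -8 - 2*I)
(f(-9) + d(12))² = (-9 + (-8 - 2*12))² = (-9 + (-8 - 24))² = (-9 - 32)² = (-41)² = 1681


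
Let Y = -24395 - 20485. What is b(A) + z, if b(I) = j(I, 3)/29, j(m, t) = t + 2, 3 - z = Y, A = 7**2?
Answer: 1301612/29 ≈ 44883.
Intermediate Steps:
Y = -44880
A = 49
z = 44883 (z = 3 - 1*(-44880) = 3 + 44880 = 44883)
j(m, t) = 2 + t
b(I) = 5/29 (b(I) = (2 + 3)/29 = 5*(1/29) = 5/29)
b(A) + z = 5/29 + 44883 = 1301612/29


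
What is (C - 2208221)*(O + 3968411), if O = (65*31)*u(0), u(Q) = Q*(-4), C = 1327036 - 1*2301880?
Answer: -12631710159715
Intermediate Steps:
C = -974844 (C = 1327036 - 2301880 = -974844)
u(Q) = -4*Q
O = 0 (O = (65*31)*(-4*0) = 2015*0 = 0)
(C - 2208221)*(O + 3968411) = (-974844 - 2208221)*(0 + 3968411) = -3183065*3968411 = -12631710159715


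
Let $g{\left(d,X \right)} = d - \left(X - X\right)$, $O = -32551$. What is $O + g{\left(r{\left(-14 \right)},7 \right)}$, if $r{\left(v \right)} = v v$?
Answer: $-32355$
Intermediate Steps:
$r{\left(v \right)} = v^{2}$
$g{\left(d,X \right)} = d$ ($g{\left(d,X \right)} = d - 0 = d + 0 = d$)
$O + g{\left(r{\left(-14 \right)},7 \right)} = -32551 + \left(-14\right)^{2} = -32551 + 196 = -32355$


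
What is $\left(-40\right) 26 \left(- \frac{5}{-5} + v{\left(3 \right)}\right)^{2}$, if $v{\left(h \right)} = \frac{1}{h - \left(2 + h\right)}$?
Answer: $-260$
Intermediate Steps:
$v{\left(h \right)} = - \frac{1}{2}$ ($v{\left(h \right)} = \frac{1}{-2} = - \frac{1}{2}$)
$\left(-40\right) 26 \left(- \frac{5}{-5} + v{\left(3 \right)}\right)^{2} = \left(-40\right) 26 \left(- \frac{5}{-5} - \frac{1}{2}\right)^{2} = - 1040 \left(\left(-5\right) \left(- \frac{1}{5}\right) - \frac{1}{2}\right)^{2} = - 1040 \left(1 - \frac{1}{2}\right)^{2} = - \frac{1040}{4} = \left(-1040\right) \frac{1}{4} = -260$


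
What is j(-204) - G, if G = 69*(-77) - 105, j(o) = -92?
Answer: 5326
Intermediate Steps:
G = -5418 (G = -5313 - 105 = -5418)
j(-204) - G = -92 - 1*(-5418) = -92 + 5418 = 5326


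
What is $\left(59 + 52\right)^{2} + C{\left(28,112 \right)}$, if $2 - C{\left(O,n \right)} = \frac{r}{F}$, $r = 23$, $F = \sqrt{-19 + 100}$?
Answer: $\frac{110884}{9} \approx 12320.0$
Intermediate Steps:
$F = 9$ ($F = \sqrt{81} = 9$)
$C{\left(O,n \right)} = - \frac{5}{9}$ ($C{\left(O,n \right)} = 2 - \frac{23}{9} = - \frac{5}{9}$)
$\left(59 + 52\right)^{2} + C{\left(28,112 \right)} = \left(59 + 52\right)^{2} - \frac{5}{9} = 111^{2} - \frac{5}{9} = 12321 - \frac{5}{9} = \frac{110884}{9}$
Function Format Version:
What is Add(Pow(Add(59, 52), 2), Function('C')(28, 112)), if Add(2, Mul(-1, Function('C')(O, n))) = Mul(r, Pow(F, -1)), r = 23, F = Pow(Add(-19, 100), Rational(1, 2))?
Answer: Rational(110884, 9) ≈ 12320.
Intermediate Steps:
F = 9 (F = Pow(81, Rational(1, 2)) = 9)
Function('C')(O, n) = Rational(-5, 9) (Function('C')(O, n) = Add(2, Mul(-1, Mul(23, Pow(9, -1)))) = Add(2, Mul(-1, Mul(23, Rational(1, 9)))) = Add(2, Mul(-1, Rational(23, 9))) = Add(2, Rational(-23, 9)) = Rational(-5, 9))
Add(Pow(Add(59, 52), 2), Function('C')(28, 112)) = Add(Pow(Add(59, 52), 2), Rational(-5, 9)) = Add(Pow(111, 2), Rational(-5, 9)) = Add(12321, Rational(-5, 9)) = Rational(110884, 9)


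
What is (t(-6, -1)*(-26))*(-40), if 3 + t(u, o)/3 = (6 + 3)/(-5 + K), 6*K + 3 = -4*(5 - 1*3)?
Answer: -552240/41 ≈ -13469.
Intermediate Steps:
K = -11/6 (K = -½ + (-4*(5 - 1*3))/6 = -½ + (-4*(5 - 3))/6 = -½ + (-4*2)/6 = -½ + (⅙)*(-8) = -½ - 4/3 = -11/6 ≈ -1.8333)
t(u, o) = -531/41 (t(u, o) = -9 + 3*((6 + 3)/(-5 - 11/6)) = -9 + 3*(9/(-41/6)) = -9 + 3*(9*(-6/41)) = -9 + 3*(-54/41) = -9 - 162/41 = -531/41)
(t(-6, -1)*(-26))*(-40) = -531/41*(-26)*(-40) = (13806/41)*(-40) = -552240/41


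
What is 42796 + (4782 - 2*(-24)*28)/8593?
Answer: 367752154/8593 ≈ 42797.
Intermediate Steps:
42796 + (4782 - 2*(-24)*28)/8593 = 42796 + (4782 + 48*28)*(1/8593) = 42796 + (4782 + 1344)*(1/8593) = 42796 + 6126*(1/8593) = 42796 + 6126/8593 = 367752154/8593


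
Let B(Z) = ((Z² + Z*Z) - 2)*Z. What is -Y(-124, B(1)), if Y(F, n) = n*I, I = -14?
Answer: 0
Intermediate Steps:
B(Z) = Z*(-2 + 2*Z²) (B(Z) = ((Z² + Z²) - 2)*Z = (2*Z² - 2)*Z = (-2 + 2*Z²)*Z = Z*(-2 + 2*Z²))
Y(F, n) = -14*n (Y(F, n) = n*(-14) = -14*n)
-Y(-124, B(1)) = -(-14)*2*1*(-1 + 1²) = -(-14)*2*1*(-1 + 1) = -(-14)*2*1*0 = -(-14)*0 = -1*0 = 0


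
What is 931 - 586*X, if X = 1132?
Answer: -662421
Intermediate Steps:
931 - 586*X = 931 - 586*1132 = 931 - 663352 = -662421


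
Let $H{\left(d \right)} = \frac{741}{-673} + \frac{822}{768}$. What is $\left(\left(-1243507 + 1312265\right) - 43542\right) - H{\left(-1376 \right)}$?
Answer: $\frac{2172209751}{86144} \approx 25216.0$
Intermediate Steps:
$H{\left(d \right)} = - \frac{2647}{86144}$ ($H{\left(d \right)} = 741 \left(- \frac{1}{673}\right) + 822 \cdot \frac{1}{768} = - \frac{741}{673} + \frac{137}{128} = - \frac{2647}{86144}$)
$\left(\left(-1243507 + 1312265\right) - 43542\right) - H{\left(-1376 \right)} = \left(\left(-1243507 + 1312265\right) - 43542\right) - - \frac{2647}{86144} = \left(68758 - 43542\right) + \frac{2647}{86144} = 25216 + \frac{2647}{86144} = \frac{2172209751}{86144}$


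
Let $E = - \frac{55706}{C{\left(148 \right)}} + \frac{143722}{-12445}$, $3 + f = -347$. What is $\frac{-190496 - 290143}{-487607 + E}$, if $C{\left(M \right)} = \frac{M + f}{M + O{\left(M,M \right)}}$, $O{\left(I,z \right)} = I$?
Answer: $\frac{604136787855}{510307043377} \approx 1.1839$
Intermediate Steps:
$f = -350$ ($f = -3 - 347 = -350$)
$C{\left(M \right)} = \frac{-350 + M}{2 M}$ ($C{\left(M \right)} = \frac{M - 350}{M + M} = \frac{-350 + M}{2 M}$)
$E = \frac{102588137238}{1256945}$ ($E = - \frac{55706}{\frac{1}{2} \cdot \frac{1}{148} \left(-350 + 148\right)} + \frac{143722}{-12445} = - \frac{55706}{\frac{1}{2} \cdot \frac{1}{148} \left(-202\right)} + 143722 \left(- \frac{1}{12445}\right) = - \frac{55706}{- \frac{101}{148}} - \frac{143722}{12445} = \left(-55706\right) \left(- \frac{148}{101}\right) - \frac{143722}{12445} = \frac{8244488}{101} - \frac{143722}{12445} = \frac{102588137238}{1256945} \approx 81617.0$)
$\frac{-190496 - 290143}{-487607 + E} = \frac{-190496 - 290143}{-487607 + \frac{102588137238}{1256945}} = - \frac{480639}{- \frac{510307043377}{1256945}} = \left(-480639\right) \left(- \frac{1256945}{510307043377}\right) = \frac{604136787855}{510307043377}$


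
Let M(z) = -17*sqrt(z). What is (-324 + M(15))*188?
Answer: -60912 - 3196*sqrt(15) ≈ -73290.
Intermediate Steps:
(-324 + M(15))*188 = (-324 - 17*sqrt(15))*188 = -60912 - 3196*sqrt(15)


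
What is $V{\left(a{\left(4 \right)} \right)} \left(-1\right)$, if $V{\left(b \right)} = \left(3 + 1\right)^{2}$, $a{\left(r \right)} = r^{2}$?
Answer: $-16$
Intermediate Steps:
$V{\left(b \right)} = 16$ ($V{\left(b \right)} = 4^{2} = 16$)
$V{\left(a{\left(4 \right)} \right)} \left(-1\right) = 16 \left(-1\right) = -16$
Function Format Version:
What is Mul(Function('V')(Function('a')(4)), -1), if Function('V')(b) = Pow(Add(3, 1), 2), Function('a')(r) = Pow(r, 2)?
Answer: -16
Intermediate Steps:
Function('V')(b) = 16 (Function('V')(b) = Pow(4, 2) = 16)
Mul(Function('V')(Function('a')(4)), -1) = Mul(16, -1) = -16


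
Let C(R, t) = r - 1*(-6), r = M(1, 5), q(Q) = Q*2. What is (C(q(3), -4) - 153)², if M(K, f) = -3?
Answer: 22500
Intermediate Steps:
q(Q) = 2*Q
r = -3
C(R, t) = 3 (C(R, t) = -3 - 1*(-6) = -3 + 6 = 3)
(C(q(3), -4) - 153)² = (3 - 153)² = (-150)² = 22500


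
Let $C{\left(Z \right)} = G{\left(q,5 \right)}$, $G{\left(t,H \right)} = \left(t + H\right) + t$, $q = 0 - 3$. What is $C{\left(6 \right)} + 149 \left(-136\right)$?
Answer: $-20265$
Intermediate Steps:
$q = -3$ ($q = 0 - 3 = -3$)
$G{\left(t,H \right)} = H + 2 t$ ($G{\left(t,H \right)} = \left(H + t\right) + t = H + 2 t$)
$C{\left(Z \right)} = -1$ ($C{\left(Z \right)} = 5 + 2 \left(-3\right) = 5 - 6 = -1$)
$C{\left(6 \right)} + 149 \left(-136\right) = -1 + 149 \left(-136\right) = -1 - 20264 = -20265$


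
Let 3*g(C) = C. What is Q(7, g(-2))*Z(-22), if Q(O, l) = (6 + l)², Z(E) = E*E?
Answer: 123904/9 ≈ 13767.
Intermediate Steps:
Z(E) = E²
g(C) = C/3
Q(7, g(-2))*Z(-22) = (6 + (⅓)*(-2))²*(-22)² = (6 - ⅔)²*484 = (16/3)²*484 = (256/9)*484 = 123904/9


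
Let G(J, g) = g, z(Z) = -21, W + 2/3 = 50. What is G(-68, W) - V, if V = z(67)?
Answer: 211/3 ≈ 70.333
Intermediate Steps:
W = 148/3 (W = -⅔ + 50 = 148/3 ≈ 49.333)
V = -21
G(-68, W) - V = 148/3 - 1*(-21) = 148/3 + 21 = 211/3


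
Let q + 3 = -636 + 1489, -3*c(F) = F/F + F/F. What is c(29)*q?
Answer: -1700/3 ≈ -566.67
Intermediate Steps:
c(F) = -⅔ (c(F) = -(F/F + F/F)/3 = -(1 + 1)/3 = -⅓*2 = -⅔)
q = 850 (q = -3 + (-636 + 1489) = -3 + 853 = 850)
c(29)*q = -⅔*850 = -1700/3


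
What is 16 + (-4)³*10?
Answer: -624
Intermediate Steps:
16 + (-4)³*10 = 16 - 64*10 = 16 - 640 = -624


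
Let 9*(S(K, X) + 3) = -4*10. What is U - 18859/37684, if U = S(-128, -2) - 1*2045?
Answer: -696268579/339156 ≈ -2052.9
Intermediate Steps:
S(K, X) = -67/9 (S(K, X) = -3 + (-4*10)/9 = -3 + (⅑)*(-40) = -3 - 40/9 = -67/9)
U = -18472/9 (U = -67/9 - 1*2045 = -67/9 - 2045 = -18472/9 ≈ -2052.4)
U - 18859/37684 = -18472/9 - 18859/37684 = -696268579/339156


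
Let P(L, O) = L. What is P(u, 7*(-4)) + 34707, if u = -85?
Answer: 34622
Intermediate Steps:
P(u, 7*(-4)) + 34707 = -85 + 34707 = 34622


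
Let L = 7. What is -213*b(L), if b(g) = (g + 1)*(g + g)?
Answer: -23856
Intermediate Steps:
b(g) = 2*g*(1 + g) (b(g) = (1 + g)*(2*g) = 2*g*(1 + g))
-213*b(L) = -426*7*(1 + 7) = -426*7*8 = -213*112 = -23856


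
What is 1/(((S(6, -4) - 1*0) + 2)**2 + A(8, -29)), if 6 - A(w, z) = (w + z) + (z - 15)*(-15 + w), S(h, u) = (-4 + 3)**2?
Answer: -1/272 ≈ -0.0036765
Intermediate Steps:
S(h, u) = 1 (S(h, u) = (-1)**2 = 1)
A(w, z) = 6 - w - z - (-15 + w)*(-15 + z) (A(w, z) = 6 - ((w + z) + (z - 15)*(-15 + w)) = 6 - ((w + z) + (-15 + z)*(-15 + w)) = 6 - ((w + z) + (-15 + w)*(-15 + z)) = 6 - (w + z + (-15 + w)*(-15 + z)) = 6 + (-w - z - (-15 + w)*(-15 + z)) = 6 - w - z - (-15 + w)*(-15 + z))
1/(((S(6, -4) - 1*0) + 2)**2 + A(8, -29)) = 1/(((1 - 1*0) + 2)**2 + (-219 + 14*8 + 14*(-29) - 1*8*(-29))) = 1/(((1 + 0) + 2)**2 + (-219 + 112 - 406 + 232)) = 1/((1 + 2)**2 - 281) = 1/(3**2 - 281) = 1/(9 - 281) = 1/(-272) = -1/272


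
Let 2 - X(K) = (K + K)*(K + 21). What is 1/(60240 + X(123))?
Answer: 1/24818 ≈ 4.0293e-5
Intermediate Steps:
X(K) = 2 - 2*K*(21 + K) (X(K) = 2 - (K + K)*(K + 21) = 2 - 2*K*(21 + K))
1/(60240 + X(123)) = 1/(60240 + (2 - 42*123 - 2*123**2)) = 1/(60240 + (2 - 5166 - 2*15129)) = 1/(60240 + (2 - 5166 - 30258)) = 1/(60240 - 35422) = 1/24818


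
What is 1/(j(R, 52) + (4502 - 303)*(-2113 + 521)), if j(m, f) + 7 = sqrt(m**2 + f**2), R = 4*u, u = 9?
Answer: -1336963/8937350316045 - 4*sqrt(10)/8937350316045 ≈ -1.4959e-7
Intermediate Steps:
R = 36 (R = 4*9 = 36)
j(m, f) = -7 + sqrt(f**2 + m**2) (j(m, f) = -7 + sqrt(m**2 + f**2) = -7 + sqrt(f**2 + m**2))
1/(j(R, 52) + (4502 - 303)*(-2113 + 521)) = 1/((-7 + sqrt(52**2 + 36**2)) + (4502 - 303)*(-2113 + 521)) = 1/((-7 + sqrt(2704 + 1296)) + 4199*(-1592)) = 1/((-7 + sqrt(4000)) - 6684808) = 1/((-7 + 20*sqrt(10)) - 6684808) = 1/(-6684815 + 20*sqrt(10))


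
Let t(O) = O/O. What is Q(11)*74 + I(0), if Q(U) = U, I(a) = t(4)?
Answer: 815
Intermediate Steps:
t(O) = 1
I(a) = 1
Q(11)*74 + I(0) = 11*74 + 1 = 814 + 1 = 815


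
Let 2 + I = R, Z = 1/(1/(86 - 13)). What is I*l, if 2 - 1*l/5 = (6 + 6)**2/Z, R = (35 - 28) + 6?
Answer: 110/73 ≈ 1.5068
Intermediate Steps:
Z = 73 (Z = 1/(1/73) = 73)
R = 13 (R = 7 + 6 = 13)
l = 10/73 (l = 10 - 5*(6 + 6)**2/73 = 10 - 5*12**2/73 = 10 - 720/73 = 10/73 ≈ 0.13699)
I = 11 (I = -2 + 13 = 11)
I*l = 11*(10/73) = 110/73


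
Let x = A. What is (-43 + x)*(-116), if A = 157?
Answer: -13224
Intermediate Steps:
x = 157
(-43 + x)*(-116) = (-43 + 157)*(-116) = 114*(-116) = -13224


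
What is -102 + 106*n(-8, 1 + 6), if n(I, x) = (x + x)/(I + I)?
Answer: -779/4 ≈ -194.75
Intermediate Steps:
n(I, x) = x/I (n(I, x) = (2*x)/((2*I)) = (2*x)*(1/(2*I)) = x/I)
-102 + 106*n(-8, 1 + 6) = -102 + 106*((1 + 6)/(-8)) = -102 + 106*(7*(-⅛)) = -102 + 106*(-7/8) = -102 - 371/4 = -779/4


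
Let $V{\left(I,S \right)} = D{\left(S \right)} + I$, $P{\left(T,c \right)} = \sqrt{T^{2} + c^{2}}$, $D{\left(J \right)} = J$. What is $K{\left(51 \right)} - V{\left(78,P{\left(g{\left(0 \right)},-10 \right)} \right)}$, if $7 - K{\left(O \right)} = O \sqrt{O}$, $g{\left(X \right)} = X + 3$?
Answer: $-71 - \sqrt{109} - 51 \sqrt{51} \approx -445.65$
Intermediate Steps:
$g{\left(X \right)} = 3 + X$
$V{\left(I,S \right)} = I + S$ ($V{\left(I,S \right)} = S + I = I + S$)
$K{\left(O \right)} = 7 - O^{\frac{3}{2}}$ ($K{\left(O \right)} = 7 - O \sqrt{O} = 7 - O^{\frac{3}{2}}$)
$K{\left(51 \right)} - V{\left(78,P{\left(g{\left(0 \right)},-10 \right)} \right)} = \left(7 - 51^{\frac{3}{2}}\right) - \left(78 + \sqrt{\left(3 + 0\right)^{2} + \left(-10\right)^{2}}\right) = \left(7 - 51 \sqrt{51}\right) - \left(78 + \sqrt{3^{2} + 100}\right) = \left(7 - 51 \sqrt{51}\right) - \left(78 + \sqrt{9 + 100}\right) = \left(7 - 51 \sqrt{51}\right) - \left(78 + \sqrt{109}\right) = -71 - \sqrt{109} - 51 \sqrt{51}$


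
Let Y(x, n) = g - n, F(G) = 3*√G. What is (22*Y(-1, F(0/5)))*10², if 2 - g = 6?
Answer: -8800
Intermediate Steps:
g = -4 (g = 2 - 1*6 = 2 - 6 = -4)
Y(x, n) = -4 - n
(22*Y(-1, F(0/5)))*10² = (22*(-4 - 3*√(0/5)))*10² = (22*(-4 - 3*√(0*(⅕))))*100 = (22*(-4 - 3*√0))*100 = (22*(-4 - 3*0))*100 = (22*(-4 - 1*0))*100 = (22*(-4 + 0))*100 = (22*(-4))*100 = -88*100 = -8800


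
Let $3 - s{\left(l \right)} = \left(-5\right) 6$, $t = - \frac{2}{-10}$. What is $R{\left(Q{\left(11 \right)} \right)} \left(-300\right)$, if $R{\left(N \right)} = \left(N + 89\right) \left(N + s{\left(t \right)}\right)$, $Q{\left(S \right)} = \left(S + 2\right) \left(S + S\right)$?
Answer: $-35887500$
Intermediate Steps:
$t = \frac{1}{5}$ ($t = \left(-2\right) \left(- \frac{1}{10}\right) = \frac{1}{5} \approx 0.2$)
$s{\left(l \right)} = 33$ ($s{\left(l \right)} = 3 - \left(-5\right) 6 = 3 - -30 = 3 + 30 = 33$)
$Q{\left(S \right)} = 2 S \left(2 + S\right)$ ($Q{\left(S \right)} = \left(2 + S\right) 2 S = 2 S \left(2 + S\right)$)
$R{\left(N \right)} = \left(33 + N\right) \left(89 + N\right)$ ($R{\left(N \right)} = \left(N + 89\right) \left(N + 33\right) = \left(89 + N\right) \left(33 + N\right) = \left(33 + N\right) \left(89 + N\right)$)
$R{\left(Q{\left(11 \right)} \right)} \left(-300\right) = \left(2937 + \left(2 \cdot 11 \left(2 + 11\right)\right)^{2} + 122 \cdot 2 \cdot 11 \left(2 + 11\right)\right) \left(-300\right) = \left(2937 + \left(2 \cdot 11 \cdot 13\right)^{2} + 122 \cdot 2 \cdot 11 \cdot 13\right) \left(-300\right) = \left(2937 + 286^{2} + 122 \cdot 286\right) \left(-300\right) = \left(2937 + 81796 + 34892\right) \left(-300\right) = 119625 \left(-300\right) = -35887500$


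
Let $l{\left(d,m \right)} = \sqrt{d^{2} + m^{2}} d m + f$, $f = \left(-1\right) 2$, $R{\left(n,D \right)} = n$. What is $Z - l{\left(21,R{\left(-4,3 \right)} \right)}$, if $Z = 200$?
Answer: $202 + 84 \sqrt{457} \approx 1997.7$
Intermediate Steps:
$f = -2$
$l{\left(d,m \right)} = -2 + d m \sqrt{d^{2} + m^{2}}$ ($l{\left(d,m \right)} = \sqrt{d^{2} + m^{2}} d m - 2 = d \sqrt{d^{2} + m^{2}} m - 2 = d m \sqrt{d^{2} + m^{2}} - 2 = -2 + d m \sqrt{d^{2} + m^{2}}$)
$Z - l{\left(21,R{\left(-4,3 \right)} \right)} = 200 - \left(-2 + 21 \left(-4\right) \sqrt{21^{2} + \left(-4\right)^{2}}\right) = 200 - \left(-2 + 21 \left(-4\right) \sqrt{441 + 16}\right) = 200 - \left(-2 + 21 \left(-4\right) \sqrt{457}\right) = 200 - \left(-2 - 84 \sqrt{457}\right) = 200 + \left(2 + 84 \sqrt{457}\right) = 202 + 84 \sqrt{457}$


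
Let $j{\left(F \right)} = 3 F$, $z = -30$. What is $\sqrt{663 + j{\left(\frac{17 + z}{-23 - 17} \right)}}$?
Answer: $\frac{3 \sqrt{29510}}{20} \approx 25.768$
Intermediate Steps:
$\sqrt{663 + j{\left(\frac{17 + z}{-23 - 17} \right)}} = \sqrt{663 + 3 \frac{17 - 30}{-23 - 17}} = \sqrt{663 + 3 \left(- \frac{13}{-40}\right)} = \sqrt{663 + 3 \left(\left(-13\right) \left(- \frac{1}{40}\right)\right)} = \sqrt{663 + 3 \cdot \frac{13}{40}} = \sqrt{663 + \frac{39}{40}} = \sqrt{\frac{26559}{40}} = \frac{3 \sqrt{29510}}{20}$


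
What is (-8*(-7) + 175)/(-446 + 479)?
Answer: 7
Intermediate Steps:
(-8*(-7) + 175)/(-446 + 479) = (56 + 175)/33 = 231*(1/33) = 7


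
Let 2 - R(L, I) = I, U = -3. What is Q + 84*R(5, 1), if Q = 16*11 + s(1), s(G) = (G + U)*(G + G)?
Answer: 256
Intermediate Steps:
R(L, I) = 2 - I
s(G) = 2*G*(-3 + G) (s(G) = (G - 3)*(G + G) = (-3 + G)*(2*G) = 2*G*(-3 + G))
Q = 172 (Q = 16*11 + 2*1*(-3 + 1) = 176 + 2*1*(-2) = 176 - 4 = 172)
Q + 84*R(5, 1) = 172 + 84*(2 - 1*1) = 172 + 84*(2 - 1) = 172 + 84*1 = 172 + 84 = 256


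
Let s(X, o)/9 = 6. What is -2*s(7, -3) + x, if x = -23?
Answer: -131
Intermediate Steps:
s(X, o) = 54 (s(X, o) = 9*6 = 54)
-2*s(7, -3) + x = -2*54 - 23 = -108 - 23 = -131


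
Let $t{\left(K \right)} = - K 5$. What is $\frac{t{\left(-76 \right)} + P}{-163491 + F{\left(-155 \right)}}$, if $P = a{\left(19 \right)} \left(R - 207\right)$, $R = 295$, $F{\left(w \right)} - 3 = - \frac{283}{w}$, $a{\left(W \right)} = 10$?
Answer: $- \frac{27900}{3620051} \approx -0.0077071$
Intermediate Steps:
$F{\left(w \right)} = 3 - \frac{283}{w}$
$t{\left(K \right)} = - 5 K$
$P = 880$ ($P = 10 \left(295 - 207\right) = 10 \cdot 88 = 880$)
$\frac{t{\left(-76 \right)} + P}{-163491 + F{\left(-155 \right)}} = \frac{\left(-5\right) \left(-76\right) + 880}{-163491 + \left(3 - \frac{283}{-155}\right)} = \frac{380 + 880}{-163491 + \left(3 - - \frac{283}{155}\right)} = \frac{1260}{-163491 + \left(3 + \frac{283}{155}\right)} = \frac{1260}{-163491 + \frac{748}{155}} = \frac{1260}{- \frac{25340357}{155}} = 1260 \left(- \frac{155}{25340357}\right) = - \frac{27900}{3620051}$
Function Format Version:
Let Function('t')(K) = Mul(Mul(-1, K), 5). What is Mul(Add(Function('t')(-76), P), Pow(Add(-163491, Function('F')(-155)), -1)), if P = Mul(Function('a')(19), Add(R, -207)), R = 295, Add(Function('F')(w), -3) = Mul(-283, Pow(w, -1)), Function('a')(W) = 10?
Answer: Rational(-27900, 3620051) ≈ -0.0077071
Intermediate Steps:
Function('F')(w) = Add(3, Mul(-283, Pow(w, -1)))
Function('t')(K) = Mul(-5, K)
P = 880 (P = Mul(10, Add(295, -207)) = Mul(10, 88) = 880)
Mul(Add(Function('t')(-76), P), Pow(Add(-163491, Function('F')(-155)), -1)) = Mul(Add(Mul(-5, -76), 880), Pow(Add(-163491, Add(3, Mul(-283, Pow(-155, -1)))), -1)) = Mul(Add(380, 880), Pow(Add(-163491, Add(3, Mul(-283, Rational(-1, 155)))), -1)) = Mul(1260, Pow(Add(-163491, Add(3, Rational(283, 155))), -1)) = Mul(1260, Pow(Add(-163491, Rational(748, 155)), -1)) = Mul(1260, Pow(Rational(-25340357, 155), -1)) = Mul(1260, Rational(-155, 25340357)) = Rational(-27900, 3620051)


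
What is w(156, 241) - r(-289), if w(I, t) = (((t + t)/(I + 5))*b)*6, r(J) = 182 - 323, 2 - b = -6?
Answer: 45837/161 ≈ 284.70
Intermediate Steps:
b = 8 (b = 2 - 1*(-6) = 2 + 6 = 8)
r(J) = -141
w(I, t) = 96*t/(5 + I) (w(I, t) = (((t + t)/(I + 5))*8)*6 = (((2*t)/(5 + I))*8)*6 = ((2*t/(5 + I))*8)*6 = (16*t/(5 + I))*6 = 96*t/(5 + I))
w(156, 241) - r(-289) = 96*241/(5 + 156) - 1*(-141) = 96*241/161 + 141 = 96*241*(1/161) + 141 = 23136/161 + 141 = 45837/161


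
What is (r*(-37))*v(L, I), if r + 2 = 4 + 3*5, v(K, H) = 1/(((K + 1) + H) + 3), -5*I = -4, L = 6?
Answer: -3145/54 ≈ -58.241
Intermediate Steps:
I = ⅘ (I = -⅕*(-4) = ⅘ ≈ 0.80000)
v(K, H) = 1/(4 + H + K) (v(K, H) = 1/(((1 + K) + H) + 3) = 1/((1 + H + K) + 3) = 1/(4 + H + K))
r = 17 (r = -2 + (4 + 3*5) = -2 + (4 + 15) = -2 + 19 = 17)
(r*(-37))*v(L, I) = (17*(-37))/(4 + ⅘ + 6) = -629/54/5 = -629*5/54 = -3145/54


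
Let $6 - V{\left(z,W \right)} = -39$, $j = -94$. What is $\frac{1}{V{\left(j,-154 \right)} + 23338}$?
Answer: $\frac{1}{23383} \approx 4.2766 \cdot 10^{-5}$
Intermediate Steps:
$V{\left(z,W \right)} = 45$ ($V{\left(z,W \right)} = 6 - -39 = 6 + 39 = 45$)
$\frac{1}{V{\left(j,-154 \right)} + 23338} = \frac{1}{45 + 23338} = \frac{1}{23383}$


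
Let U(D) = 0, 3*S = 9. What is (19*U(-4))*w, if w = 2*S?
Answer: 0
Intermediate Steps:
S = 3 (S = (⅓)*9 = 3)
w = 6 (w = 2*3 = 6)
(19*U(-4))*w = (19*0)*6 = 0*6 = 0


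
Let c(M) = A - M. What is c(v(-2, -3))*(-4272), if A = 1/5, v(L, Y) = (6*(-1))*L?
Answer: 252048/5 ≈ 50410.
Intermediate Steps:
v(L, Y) = -6*L
A = ⅕ ≈ 0.20000
c(M) = ⅕ - M
c(v(-2, -3))*(-4272) = (⅕ - (-6)*(-2))*(-4272) = (⅕ - 1*12)*(-4272) = (⅕ - 12)*(-4272) = -59/5*(-4272) = 252048/5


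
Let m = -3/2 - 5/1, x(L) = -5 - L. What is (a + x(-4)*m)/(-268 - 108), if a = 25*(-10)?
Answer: 487/752 ≈ 0.64761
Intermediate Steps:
m = -13/2 (m = -3*1/2 - 5*1 = -3/2 - 5 = -13/2 ≈ -6.5000)
a = -250
(a + x(-4)*m)/(-268 - 108) = (-250 + (-5 - 1*(-4))*(-13/2))/(-268 - 108) = (-250 + (-5 + 4)*(-13/2))/(-376) = (-250 - 1*(-13/2))*(-1/376) = (-250 + 13/2)*(-1/376) = -487/2*(-1/376) = 487/752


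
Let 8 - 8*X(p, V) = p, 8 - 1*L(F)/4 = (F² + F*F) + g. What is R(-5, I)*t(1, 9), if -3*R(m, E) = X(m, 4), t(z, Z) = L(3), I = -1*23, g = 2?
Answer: 26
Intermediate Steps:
I = -23
L(F) = 24 - 8*F² (L(F) = 32 - 4*((F² + F*F) + 2) = 32 - 4*((F² + F²) + 2) = 32 - 4*(2*F² + 2) = 32 - 4*(2 + 2*F²) = 32 + (-8 - 8*F²) = 24 - 8*F²)
X(p, V) = 1 - p/8
t(z, Z) = -48 (t(z, Z) = 24 - 8*3² = 24 - 8*9 = 24 - 72 = -48)
R(m, E) = -⅓ + m/24 (R(m, E) = -(1 - m/8)/3 = -⅓ + m/24)
R(-5, I)*t(1, 9) = (-⅓ + (1/24)*(-5))*(-48) = (-⅓ - 5/24)*(-48) = -13/24*(-48) = 26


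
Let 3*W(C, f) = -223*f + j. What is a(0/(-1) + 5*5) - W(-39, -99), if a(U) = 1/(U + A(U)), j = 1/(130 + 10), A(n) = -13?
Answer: -1545373/210 ≈ -7358.9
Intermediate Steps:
j = 1/140 ≈ 0.0071429
W(C, f) = 1/420 - 223*f/3 (W(C, f) = (-223*f + 1/140)/3 = (1/140 - 223*f)/3 = 1/420 - 223*f/3)
a(U) = 1/(-13 + U) (a(U) = 1/(U - 13) = 1/(-13 + U))
a(0/(-1) + 5*5) - W(-39, -99) = 1/(-13 + (0/(-1) + 5*5)) - (1/420 - 223/3*(-99)) = 1/(-13 + (0*(-1) + 25)) - (1/420 + 7359) = 1/(-13 + (0 + 25)) - 1*3090781/420 = 1/(-13 + 25) - 3090781/420 = 1/12 - 3090781/420 = -1545373/210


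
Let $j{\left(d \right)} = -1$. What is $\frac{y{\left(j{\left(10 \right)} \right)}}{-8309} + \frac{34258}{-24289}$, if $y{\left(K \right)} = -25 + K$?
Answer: $- \frac{284018208}{201817301} \approx -1.4073$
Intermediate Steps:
$\frac{y{\left(j{\left(10 \right)} \right)}}{-8309} + \frac{34258}{-24289} = \frac{-25 - 1}{-8309} + \frac{34258}{-24289} = \left(-26\right) \left(- \frac{1}{8309}\right) + 34258 \left(- \frac{1}{24289}\right) = \frac{26}{8309} - \frac{34258}{24289} = - \frac{284018208}{201817301}$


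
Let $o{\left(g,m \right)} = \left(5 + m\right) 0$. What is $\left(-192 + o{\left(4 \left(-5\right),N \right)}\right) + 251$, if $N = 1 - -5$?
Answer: $59$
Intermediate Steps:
$N = 6$ ($N = 1 + 5 = 6$)
$o{\left(g,m \right)} = 0$
$\left(-192 + o{\left(4 \left(-5\right),N \right)}\right) + 251 = \left(-192 + 0\right) + 251 = -192 + 251 = 59$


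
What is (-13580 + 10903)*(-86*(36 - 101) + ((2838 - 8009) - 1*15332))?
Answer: 39922101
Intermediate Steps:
(-13580 + 10903)*(-86*(36 - 101) + ((2838 - 8009) - 1*15332)) = -2677*(-86*(-65) + (-5171 - 15332)) = -2677*(5590 - 20503) = -2677*(-14913) = 39922101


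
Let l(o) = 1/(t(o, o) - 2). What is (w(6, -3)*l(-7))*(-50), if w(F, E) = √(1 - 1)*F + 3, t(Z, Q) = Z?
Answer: 50/3 ≈ 16.667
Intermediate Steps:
w(F, E) = 3 (w(F, E) = √0*F + 3 = 0*F + 3 = 0 + 3 = 3)
l(o) = 1/(-2 + o) (l(o) = 1/(o - 2) = 1/(-2 + o))
(w(6, -3)*l(-7))*(-50) = (3/(-2 - 7))*(-50) = (3/(-9))*(-50) = (3*(-⅑))*(-50) = -⅓*(-50) = 50/3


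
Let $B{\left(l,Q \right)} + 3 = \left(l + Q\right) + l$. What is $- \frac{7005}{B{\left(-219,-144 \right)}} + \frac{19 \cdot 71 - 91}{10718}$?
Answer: $\frac{2527184}{209001} \approx 12.092$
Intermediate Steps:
$B{\left(l,Q \right)} = -3 + Q + 2 l$ ($B{\left(l,Q \right)} = -3 + \left(\left(l + Q\right) + l\right) = -3 + \left(\left(Q + l\right) + l\right) = -3 + \left(Q + 2 l\right) = -3 + Q + 2 l$)
$- \frac{7005}{B{\left(-219,-144 \right)}} + \frac{19 \cdot 71 - 91}{10718} = - \frac{7005}{-3 - 144 + 2 \left(-219\right)} + \frac{19 \cdot 71 - 91}{10718} = - \frac{7005}{-3 - 144 - 438} + \left(1349 - 91\right) \frac{1}{10718} = - \frac{7005}{-585} + 1258 \cdot \frac{1}{10718} = \left(-7005\right) \left(- \frac{1}{585}\right) + \frac{629}{5359} = \frac{467}{39} + \frac{629}{5359} = \frac{2527184}{209001}$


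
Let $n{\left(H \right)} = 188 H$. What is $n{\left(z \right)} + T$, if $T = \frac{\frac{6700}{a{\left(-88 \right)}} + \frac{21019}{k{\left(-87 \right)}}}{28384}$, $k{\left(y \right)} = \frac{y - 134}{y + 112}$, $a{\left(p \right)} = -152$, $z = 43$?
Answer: $\frac{1926953299663}{238368832} \approx 8083.9$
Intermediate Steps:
$k{\left(y \right)} = \frac{-134 + y}{112 + y}$
$T = - \frac{20338225}{238368832}$ ($T = \frac{\frac{6700}{-152} + \frac{21019}{\frac{1}{112 - 87} \left(-134 - 87\right)}}{28384} = \left(6700 \left(- \frac{1}{152}\right) + \frac{21019}{\frac{1}{25} \left(-221\right)}\right) \frac{1}{28384} = \left(- \frac{1675}{38} + \frac{21019}{\frac{1}{25} \left(-221\right)}\right) \frac{1}{28384} = \left(- \frac{1675}{38} + \frac{21019}{- \frac{221}{25}}\right) \frac{1}{28384} = \left(- \frac{1675}{38} + 21019 \left(- \frac{25}{221}\right)\right) \frac{1}{28384} = \left(- \frac{1675}{38} - \frac{525475}{221}\right) \frac{1}{28384} = \left(- \frac{20338225}{8398}\right) \frac{1}{28384} = - \frac{20338225}{238368832} \approx -0.085322$)
$n{\left(z \right)} + T = 188 \cdot 43 - \frac{20338225}{238368832} = 8084 - \frac{20338225}{238368832} = \frac{1926953299663}{238368832}$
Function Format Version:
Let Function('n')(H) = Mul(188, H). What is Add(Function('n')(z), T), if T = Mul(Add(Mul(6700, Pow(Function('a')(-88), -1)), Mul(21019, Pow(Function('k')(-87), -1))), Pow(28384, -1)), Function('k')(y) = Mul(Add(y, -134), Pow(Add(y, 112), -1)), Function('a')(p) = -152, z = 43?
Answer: Rational(1926953299663, 238368832) ≈ 8083.9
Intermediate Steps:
Function('k')(y) = Mul(Pow(Add(112, y), -1), Add(-134, y)) (Function('k')(y) = Mul(Add(-134, y), Pow(Add(112, y), -1)) = Mul(Pow(Add(112, y), -1), Add(-134, y)))
T = Rational(-20338225, 238368832) (T = Mul(Add(Mul(6700, Pow(-152, -1)), Mul(21019, Pow(Mul(Pow(Add(112, -87), -1), Add(-134, -87)), -1))), Pow(28384, -1)) = Mul(Add(Mul(6700, Rational(-1, 152)), Mul(21019, Pow(Mul(Pow(25, -1), -221), -1))), Rational(1, 28384)) = Mul(Add(Rational(-1675, 38), Mul(21019, Pow(Mul(Rational(1, 25), -221), -1))), Rational(1, 28384)) = Mul(Add(Rational(-1675, 38), Mul(21019, Pow(Rational(-221, 25), -1))), Rational(1, 28384)) = Mul(Add(Rational(-1675, 38), Mul(21019, Rational(-25, 221))), Rational(1, 28384)) = Mul(Add(Rational(-1675, 38), Rational(-525475, 221)), Rational(1, 28384)) = Mul(Rational(-20338225, 8398), Rational(1, 28384)) = Rational(-20338225, 238368832) ≈ -0.085322)
Add(Function('n')(z), T) = Add(Mul(188, 43), Rational(-20338225, 238368832)) = Add(8084, Rational(-20338225, 238368832)) = Rational(1926953299663, 238368832)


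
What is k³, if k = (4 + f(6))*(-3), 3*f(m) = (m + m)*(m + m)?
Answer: -3796416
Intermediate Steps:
f(m) = 4*m²/3 (f(m) = ((m + m)*(m + m))/3 = ((2*m)*(2*m))/3 = (4*m²)/3 = 4*m²/3)
k = -156 (k = (4 + (4/3)*6²)*(-3) = (4 + (4/3)*36)*(-3) = (4 + 48)*(-3) = 52*(-3) = -156)
k³ = (-156)³ = -3796416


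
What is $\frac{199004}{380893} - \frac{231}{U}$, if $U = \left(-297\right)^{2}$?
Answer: $\frac{529271441}{1018126989} \approx 0.51985$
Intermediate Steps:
$U = 88209$
$\frac{199004}{380893} - \frac{231}{U} = \frac{199004}{380893} - \frac{231}{88209} = 199004 \cdot \frac{1}{380893} - \frac{7}{2673} = \frac{199004}{380893} - \frac{7}{2673} = \frac{529271441}{1018126989}$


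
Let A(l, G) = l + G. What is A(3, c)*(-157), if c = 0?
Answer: -471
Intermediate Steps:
A(l, G) = G + l
A(3, c)*(-157) = (0 + 3)*(-157) = 3*(-157) = -471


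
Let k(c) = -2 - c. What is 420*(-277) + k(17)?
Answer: -116359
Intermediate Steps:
420*(-277) + k(17) = 420*(-277) + (-2 - 1*17) = -116340 + (-2 - 17) = -116340 - 19 = -116359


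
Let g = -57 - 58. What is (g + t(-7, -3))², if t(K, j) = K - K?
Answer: 13225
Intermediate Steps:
t(K, j) = 0
g = -115
(g + t(-7, -3))² = (-115 + 0)² = (-115)² = 13225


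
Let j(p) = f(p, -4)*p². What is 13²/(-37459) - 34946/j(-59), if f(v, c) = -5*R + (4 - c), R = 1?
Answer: -1310807081/391184337 ≈ -3.3509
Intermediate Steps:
f(v, c) = -1 - c (f(v, c) = -5*1 + (4 - c) = -5 + (4 - c) = -1 - c)
j(p) = 3*p² (j(p) = (-1 - 1*(-4))*p² = (-1 + 4)*p² = 3*p²)
13²/(-37459) - 34946/j(-59) = 13²/(-37459) - 34946/(3*(-59)²) = 169*(-1/37459) - 34946/(3*3481) = -169/37459 - 34946/10443 = -1310807081/391184337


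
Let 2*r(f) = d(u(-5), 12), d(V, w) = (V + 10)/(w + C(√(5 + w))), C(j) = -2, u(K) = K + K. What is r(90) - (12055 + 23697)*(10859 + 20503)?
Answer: -1121254224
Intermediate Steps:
u(K) = 2*K
d(V, w) = (10 + V)/(-2 + w) (d(V, w) = (V + 10)/(w - 2) = (10 + V)/(-2 + w))
r(f) = 0 (r(f) = ((10 + 2*(-5))/(-2 + 12))/2 = ((10 - 10)/10)/2 = ((⅒)*0)/2 = (½)*0 = 0)
r(90) - (12055 + 23697)*(10859 + 20503) = 0 - (12055 + 23697)*(10859 + 20503) = 0 - 35752*31362 = 0 - 1*1121254224 = 0 - 1121254224 = -1121254224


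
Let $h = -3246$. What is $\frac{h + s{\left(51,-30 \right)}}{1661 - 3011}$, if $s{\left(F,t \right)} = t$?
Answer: $\frac{182}{75} \approx 2.4267$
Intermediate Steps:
$\frac{h + s{\left(51,-30 \right)}}{1661 - 3011} = \frac{-3246 - 30}{1661 - 3011} = - \frac{3276}{-1350} = \left(-3276\right) \left(- \frac{1}{1350}\right) = \frac{182}{75}$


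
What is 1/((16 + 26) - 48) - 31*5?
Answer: -931/6 ≈ -155.17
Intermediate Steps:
1/((16 + 26) - 48) - 31*5 = 1/(42 - 48) - 155 = 1/(-6) - 155 = -⅙ - 155 = -931/6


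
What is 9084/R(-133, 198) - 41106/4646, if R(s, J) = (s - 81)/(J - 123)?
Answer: -793529121/248561 ≈ -3192.5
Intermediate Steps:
R(s, J) = (-81 + s)/(-123 + J)
9084/R(-133, 198) - 41106/4646 = 9084/(((-81 - 133)/(-123 + 198))) - 41106/4646 = 9084/((-214/75)) - 41106*1/4646 = 9084/(((1/75)*(-214))) - 20553/2323 = 9084/(-214/75) - 20553/2323 = 9084*(-75/214) - 20553/2323 = -340650/107 - 20553/2323 = -793529121/248561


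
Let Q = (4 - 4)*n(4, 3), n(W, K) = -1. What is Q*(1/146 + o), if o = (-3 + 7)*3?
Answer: 0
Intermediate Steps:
Q = 0 (Q = (4 - 4)*(-1) = 0*(-1) = 0)
o = 12 (o = 4*3 = 12)
Q*(1/146 + o) = 0*(1/146 + 12) = 0*(1753/146) = 0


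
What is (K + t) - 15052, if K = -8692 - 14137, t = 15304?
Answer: -22577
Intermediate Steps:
K = -22829
(K + t) - 15052 = (-22829 + 15304) - 15052 = -7525 - 15052 = -22577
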